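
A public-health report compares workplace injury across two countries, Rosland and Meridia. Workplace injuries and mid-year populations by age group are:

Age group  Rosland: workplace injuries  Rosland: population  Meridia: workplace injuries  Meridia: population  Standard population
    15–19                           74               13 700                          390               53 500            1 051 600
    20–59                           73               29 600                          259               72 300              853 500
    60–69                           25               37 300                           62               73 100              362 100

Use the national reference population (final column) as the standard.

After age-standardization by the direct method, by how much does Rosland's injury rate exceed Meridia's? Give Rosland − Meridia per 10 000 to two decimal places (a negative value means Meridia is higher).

-13.24

Age-specific rates per 10 000 for Rosland: 54.01, 24.66, 6.70.
For Meridia: 72.90, 35.82, 8.48.
Standard total = 2 267 200; weights = 0.4638, 0.3765, 0.1597.
Rosland: 0.4638×54.01 + 0.3765×24.66 + 0.1597×6.70 = 35.4084 per 10 000.
Meridia: 0.4638×72.90 + 0.3765×35.82 + 0.1597×8.48 = 48.6524 per 10 000.
Difference = 35.4084 − 48.6524 = -13.2440.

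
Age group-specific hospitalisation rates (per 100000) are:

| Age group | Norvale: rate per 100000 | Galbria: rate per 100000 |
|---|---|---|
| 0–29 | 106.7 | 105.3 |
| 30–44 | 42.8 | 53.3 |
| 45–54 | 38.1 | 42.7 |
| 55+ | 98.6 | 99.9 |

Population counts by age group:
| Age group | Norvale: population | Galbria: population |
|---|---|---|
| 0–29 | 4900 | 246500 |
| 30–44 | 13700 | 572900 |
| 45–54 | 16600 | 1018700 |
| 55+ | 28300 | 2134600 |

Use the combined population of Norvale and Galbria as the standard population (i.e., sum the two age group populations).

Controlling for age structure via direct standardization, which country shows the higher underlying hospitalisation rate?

Galbria

Combined standard total = 4036200; weights = 0.0623, 0.1453, 0.2565, 0.5359.
Norvale: 0.0623×106.7 + 0.1453×42.8 + 0.2565×38.1 + 0.5359×98.6 = 75.4764 per 100000.
Galbria: 0.0623×105.3 + 0.1453×53.3 + 0.2565×42.7 + 0.5359×99.9 = 78.7917 per 100000.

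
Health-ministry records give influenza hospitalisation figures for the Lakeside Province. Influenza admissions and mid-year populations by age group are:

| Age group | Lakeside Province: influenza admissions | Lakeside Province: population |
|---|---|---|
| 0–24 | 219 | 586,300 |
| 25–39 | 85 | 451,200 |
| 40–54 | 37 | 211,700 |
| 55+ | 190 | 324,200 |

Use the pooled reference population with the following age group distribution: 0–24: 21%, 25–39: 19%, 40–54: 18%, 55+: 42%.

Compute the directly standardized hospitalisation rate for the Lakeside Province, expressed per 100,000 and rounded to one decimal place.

Age-specific rates per 100,000 for the Lakeside Province: 37.35, 18.84, 17.48, 58.61.
Standard weights: 0.21, 0.19, 0.18, 0.42.
Standardized rate: 0.2100×37.35 + 0.1900×18.84 + 0.1800×17.48 + 0.4200×58.61 = 39.1838 per 100,000.

39.2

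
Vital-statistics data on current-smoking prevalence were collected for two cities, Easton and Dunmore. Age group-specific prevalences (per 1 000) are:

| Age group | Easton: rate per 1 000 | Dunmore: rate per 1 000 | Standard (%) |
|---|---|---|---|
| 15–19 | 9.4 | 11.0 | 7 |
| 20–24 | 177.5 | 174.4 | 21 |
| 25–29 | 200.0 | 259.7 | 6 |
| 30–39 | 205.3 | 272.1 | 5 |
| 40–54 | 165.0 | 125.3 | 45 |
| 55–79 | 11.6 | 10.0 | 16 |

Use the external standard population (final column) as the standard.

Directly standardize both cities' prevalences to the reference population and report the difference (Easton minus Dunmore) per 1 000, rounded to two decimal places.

11.74

Standard weights: 0.07, 0.21, 0.06, 0.05, 0.45, 0.16.
Easton: 0.0700×9.4 + 0.2100×177.5 + 0.0600×200.0 + 0.0500×205.3 + 0.4500×165.0 + 0.1600×11.6 = 136.3040 per 1 000.
Dunmore: 0.0700×11.0 + 0.2100×174.4 + 0.0600×259.7 + 0.0500×272.1 + 0.4500×125.3 + 0.1600×10.0 = 124.5660 per 1 000.
Difference = 136.3040 − 124.5660 = 11.7380.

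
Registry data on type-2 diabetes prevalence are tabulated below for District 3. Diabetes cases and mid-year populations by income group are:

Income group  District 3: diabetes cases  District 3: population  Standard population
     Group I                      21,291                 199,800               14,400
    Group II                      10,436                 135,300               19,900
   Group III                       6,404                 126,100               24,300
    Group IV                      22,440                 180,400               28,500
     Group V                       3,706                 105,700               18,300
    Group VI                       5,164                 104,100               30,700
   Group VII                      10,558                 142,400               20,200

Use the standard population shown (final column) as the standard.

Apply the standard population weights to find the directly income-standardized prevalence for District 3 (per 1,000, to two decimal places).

73.65

Income-specific rates per 1,000 for District 3: 106.562, 77.132, 50.785, 124.390, 35.061, 49.606, 74.143.
Standard total = 156,300; weights = 0.0921, 0.1273, 0.1555, 0.1823, 0.1171, 0.1964, 0.1292.
Standardized rate: 0.0921×106.562 + 0.1273×77.132 + 0.1555×50.785 + 0.1823×124.390 + 0.1171×35.061 + 0.1964×49.606 + 0.1292×74.143 = 73.6459 per 1,000.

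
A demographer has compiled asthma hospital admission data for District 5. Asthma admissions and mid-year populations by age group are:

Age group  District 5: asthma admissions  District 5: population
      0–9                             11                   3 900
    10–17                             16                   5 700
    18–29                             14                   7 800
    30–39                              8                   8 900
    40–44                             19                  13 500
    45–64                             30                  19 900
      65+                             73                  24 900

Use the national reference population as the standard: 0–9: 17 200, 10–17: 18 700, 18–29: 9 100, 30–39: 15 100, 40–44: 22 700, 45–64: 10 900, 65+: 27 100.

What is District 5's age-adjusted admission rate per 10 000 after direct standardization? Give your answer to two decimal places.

21.42

Age-specific rates per 10 000 for District 5: 28.21, 28.07, 17.95, 8.99, 14.07, 15.08, 29.32.
Standard total = 120 800; weights = 0.1424, 0.1548, 0.0753, 0.1250, 0.1879, 0.0902, 0.2243.
Standardized rate: 0.1424×28.21 + 0.1548×28.07 + 0.0753×17.95 + 0.1250×8.99 + 0.1879×14.07 + 0.0902×15.08 + 0.2243×29.32 = 21.4189 per 10 000.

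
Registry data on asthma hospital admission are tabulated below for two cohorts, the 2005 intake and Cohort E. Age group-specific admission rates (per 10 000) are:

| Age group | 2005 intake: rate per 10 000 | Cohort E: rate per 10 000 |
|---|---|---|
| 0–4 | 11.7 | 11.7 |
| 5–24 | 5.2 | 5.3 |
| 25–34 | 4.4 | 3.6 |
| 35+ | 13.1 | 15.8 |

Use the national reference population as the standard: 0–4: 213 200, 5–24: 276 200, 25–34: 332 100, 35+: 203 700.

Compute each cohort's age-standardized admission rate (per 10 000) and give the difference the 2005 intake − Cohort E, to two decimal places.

-0.30

Standard total = 1 025 200; weights = 0.2080, 0.2694, 0.3239, 0.1987.
The 2005 intake: 0.2080×11.7 + 0.2694×5.2 + 0.3239×4.4 + 0.1987×13.1 = 7.8623 per 10 000.
Cohort E: 0.2080×11.7 + 0.2694×5.3 + 0.3239×3.6 + 0.1987×15.8 = 8.1665 per 10 000.
Difference = 7.8623 − 8.1665 = -0.3043.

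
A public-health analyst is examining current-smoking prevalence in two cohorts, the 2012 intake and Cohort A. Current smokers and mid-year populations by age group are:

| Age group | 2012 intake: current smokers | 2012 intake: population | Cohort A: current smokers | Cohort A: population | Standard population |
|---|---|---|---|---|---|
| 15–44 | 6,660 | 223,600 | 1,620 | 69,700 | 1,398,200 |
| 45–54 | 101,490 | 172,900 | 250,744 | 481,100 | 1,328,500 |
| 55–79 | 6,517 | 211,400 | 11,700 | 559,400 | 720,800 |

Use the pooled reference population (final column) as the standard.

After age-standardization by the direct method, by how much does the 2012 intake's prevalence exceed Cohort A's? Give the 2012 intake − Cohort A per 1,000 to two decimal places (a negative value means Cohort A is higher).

Age-specific rates per 1,000 for the 2012 intake: 29.785, 586.987, 30.828.
For Cohort A: 23.242, 521.189, 20.915.
Standard total = 3,447,500; weights = 0.4056, 0.3854, 0.2091.
The 2012 intake: 0.4056×29.785 + 0.3854×586.987 + 0.2091×30.828 = 244.7218 per 1,000.
Cohort A: 0.4056×23.242 + 0.3854×521.189 + 0.2091×20.915 = 214.6404 per 1,000.
Difference = 244.7218 − 214.6404 = 30.0814.

30.08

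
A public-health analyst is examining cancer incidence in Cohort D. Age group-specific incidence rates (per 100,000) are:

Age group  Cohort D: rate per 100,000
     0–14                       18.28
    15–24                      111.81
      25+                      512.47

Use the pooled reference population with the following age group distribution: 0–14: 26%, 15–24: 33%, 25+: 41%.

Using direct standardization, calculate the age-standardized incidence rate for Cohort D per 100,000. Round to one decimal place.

251.8

Standard weights: 0.26, 0.33, 0.41.
Standardized rate: 0.2600×18.28 + 0.3300×111.81 + 0.4100×512.47 = 251.7628 per 100,000.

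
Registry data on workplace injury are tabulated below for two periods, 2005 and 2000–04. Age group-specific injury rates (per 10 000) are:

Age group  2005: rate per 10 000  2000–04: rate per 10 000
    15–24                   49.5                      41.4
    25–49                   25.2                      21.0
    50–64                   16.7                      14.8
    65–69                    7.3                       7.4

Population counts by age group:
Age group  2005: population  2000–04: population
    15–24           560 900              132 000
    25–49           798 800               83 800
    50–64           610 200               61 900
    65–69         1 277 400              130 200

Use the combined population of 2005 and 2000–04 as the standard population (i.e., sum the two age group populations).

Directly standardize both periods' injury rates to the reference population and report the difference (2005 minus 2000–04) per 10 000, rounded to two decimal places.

Combined standard total = 3 655 200; weights = 0.1896, 0.2415, 0.1839, 0.3851.
2005: 0.1896×49.5 + 0.2415×25.2 + 0.1839×16.7 + 0.3851×7.3 = 21.3503 per 10 000.
2000–04: 0.1896×41.4 + 0.2415×21.0 + 0.1839×14.8 + 0.3851×7.4 = 18.4898 per 10 000.
Difference = 21.3503 − 18.4898 = 2.8605.

2.86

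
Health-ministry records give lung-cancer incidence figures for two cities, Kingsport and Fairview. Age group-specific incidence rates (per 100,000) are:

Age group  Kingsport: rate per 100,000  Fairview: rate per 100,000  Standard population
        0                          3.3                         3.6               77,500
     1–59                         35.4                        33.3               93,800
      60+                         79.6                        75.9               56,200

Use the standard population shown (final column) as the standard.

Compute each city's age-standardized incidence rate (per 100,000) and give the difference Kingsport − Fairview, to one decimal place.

Standard total = 227,500; weights = 0.3407, 0.4123, 0.2470.
Kingsport: 0.3407×3.3 + 0.4123×35.4 + 0.2470×79.6 = 35.3837 per 100,000.
Fairview: 0.3407×3.6 + 0.4123×33.3 + 0.2470×75.9 = 33.7060 per 100,000.
Difference = 35.3837 − 33.7060 = 1.6777.

1.7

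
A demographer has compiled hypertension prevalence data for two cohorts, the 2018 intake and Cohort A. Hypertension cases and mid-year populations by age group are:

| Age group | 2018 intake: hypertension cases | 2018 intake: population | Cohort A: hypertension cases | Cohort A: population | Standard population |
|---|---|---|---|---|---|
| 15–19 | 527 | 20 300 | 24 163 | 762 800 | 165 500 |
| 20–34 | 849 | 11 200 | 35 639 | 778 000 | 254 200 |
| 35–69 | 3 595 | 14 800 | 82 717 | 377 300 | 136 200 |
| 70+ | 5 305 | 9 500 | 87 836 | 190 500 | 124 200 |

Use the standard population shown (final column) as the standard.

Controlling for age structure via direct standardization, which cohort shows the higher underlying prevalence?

Age-specific rates per 1 000 for the 2018 intake: 25.961, 75.804, 242.905, 558.421.
For Cohort A: 31.677, 45.808, 219.234, 461.081.
Standard total = 680 100; weights = 0.2433, 0.3738, 0.2003, 0.1826.
The 2018 intake: 0.2433×25.961 + 0.3738×75.804 + 0.2003×242.905 + 0.1826×558.421 = 185.2747 per 1 000.
Cohort A: 0.2433×31.677 + 0.3738×45.808 + 0.2003×219.234 + 0.1826×461.081 = 152.9378 per 1 000.

2018 intake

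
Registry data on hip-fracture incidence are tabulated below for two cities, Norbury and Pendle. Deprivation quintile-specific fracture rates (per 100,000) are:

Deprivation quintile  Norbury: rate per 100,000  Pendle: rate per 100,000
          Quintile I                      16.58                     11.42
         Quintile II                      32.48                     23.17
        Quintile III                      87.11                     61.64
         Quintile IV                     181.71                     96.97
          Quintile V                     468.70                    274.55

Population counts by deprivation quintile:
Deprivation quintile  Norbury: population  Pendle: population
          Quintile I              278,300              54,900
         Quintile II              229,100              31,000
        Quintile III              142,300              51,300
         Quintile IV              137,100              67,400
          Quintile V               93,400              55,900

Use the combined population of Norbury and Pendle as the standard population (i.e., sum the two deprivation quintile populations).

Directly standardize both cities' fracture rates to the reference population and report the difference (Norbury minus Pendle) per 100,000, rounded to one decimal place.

48.6

Combined standard total = 1,140,700; weights = 0.2921, 0.2280, 0.1697, 0.1793, 0.1309.
Norbury: 0.2921×16.58 + 0.2280×32.48 + 0.1697×87.11 + 0.1793×181.71 + 0.1309×468.70 = 120.9552 per 100,000.
Pendle: 0.2921×11.42 + 0.2280×23.17 + 0.1697×61.64 + 0.1793×96.97 + 0.1309×274.55 = 72.3993 per 100,000.
Difference = 120.9552 − 72.3993 = 48.5559.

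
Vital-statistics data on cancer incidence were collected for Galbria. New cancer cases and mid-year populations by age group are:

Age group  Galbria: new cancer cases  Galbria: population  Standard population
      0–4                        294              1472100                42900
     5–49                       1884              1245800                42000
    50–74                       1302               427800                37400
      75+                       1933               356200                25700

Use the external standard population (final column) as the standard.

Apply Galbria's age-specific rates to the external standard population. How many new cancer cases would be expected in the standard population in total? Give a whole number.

325

Age-specific rates per 100000 for Galbria: 19.97, 151.23, 304.35, 542.67.
Expected new cancer cases = Σ (standard pop × age-specific rate ÷ 100000)
= 42900×19.97/100000 + 42000×151.23/100000 + 37400×304.35/100000 + 25700×542.67/100000
= 8.57 + 63.52 + 113.83 + 139.47 = 325.38.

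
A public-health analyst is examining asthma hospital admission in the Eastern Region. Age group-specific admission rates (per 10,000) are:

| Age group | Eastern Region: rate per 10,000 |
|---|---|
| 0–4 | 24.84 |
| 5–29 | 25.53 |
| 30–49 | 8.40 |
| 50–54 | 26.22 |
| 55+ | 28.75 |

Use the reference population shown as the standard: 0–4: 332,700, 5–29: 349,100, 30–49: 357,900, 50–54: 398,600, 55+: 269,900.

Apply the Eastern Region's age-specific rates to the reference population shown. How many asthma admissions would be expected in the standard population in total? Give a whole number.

3839

Expected asthma admissions = Σ (standard pop × age-specific rate ÷ 10,000)
= 332,700×24.84/10,000 + 349,100×25.53/10,000 + 357,900×8.40/10,000 + 398,600×26.22/10,000 + 269,900×28.75/10,000
= 826.43 + 891.25 + 300.64 + 1045.13 + 775.96 = 3839.41.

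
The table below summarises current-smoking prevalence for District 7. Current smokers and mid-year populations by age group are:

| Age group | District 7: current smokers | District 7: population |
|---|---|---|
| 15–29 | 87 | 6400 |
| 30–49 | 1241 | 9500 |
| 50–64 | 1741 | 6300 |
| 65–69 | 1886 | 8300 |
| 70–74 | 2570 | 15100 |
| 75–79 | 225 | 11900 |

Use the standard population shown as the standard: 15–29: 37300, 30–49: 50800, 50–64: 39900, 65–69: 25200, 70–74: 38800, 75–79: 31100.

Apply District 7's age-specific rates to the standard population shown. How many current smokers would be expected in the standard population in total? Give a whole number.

Age-specific rates per 1000 for District 7: 13.594, 130.632, 276.349, 227.229, 170.199, 18.908.
Expected current smokers = Σ (standard pop × age-specific rate ÷ 1000)
= 37300×13.594/1000 + 50800×130.632/1000 + 39900×276.349/1000 + 25200×227.229/1000 + 38800×170.199/1000 + 31100×18.908/1000
= 507.05 + 6636.08 + 11026.33 + 5726.17 + 6603.71 + 588.03 = 31087.37.

31087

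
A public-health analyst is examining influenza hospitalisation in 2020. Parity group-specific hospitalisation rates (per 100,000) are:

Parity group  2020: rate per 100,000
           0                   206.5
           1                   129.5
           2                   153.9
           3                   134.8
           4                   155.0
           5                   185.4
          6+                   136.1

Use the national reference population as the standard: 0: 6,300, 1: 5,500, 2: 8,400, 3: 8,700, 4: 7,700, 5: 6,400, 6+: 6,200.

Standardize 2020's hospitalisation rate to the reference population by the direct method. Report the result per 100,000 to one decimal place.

156.6

Standard total = 49,200; weights = 0.1280, 0.1118, 0.1707, 0.1768, 0.1565, 0.1301, 0.1260.
Standardized rate: 0.1280×206.5 + 0.1118×129.5 + 0.1707×153.9 + 0.1768×134.8 + 0.1565×155.0 + 0.1301×185.4 + 0.1260×136.1 = 156.5569 per 100,000.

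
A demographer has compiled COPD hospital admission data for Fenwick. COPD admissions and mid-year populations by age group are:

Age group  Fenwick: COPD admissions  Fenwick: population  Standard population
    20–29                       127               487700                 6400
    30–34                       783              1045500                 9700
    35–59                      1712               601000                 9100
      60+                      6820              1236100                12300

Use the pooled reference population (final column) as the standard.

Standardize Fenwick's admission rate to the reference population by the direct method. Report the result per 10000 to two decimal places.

Age-specific rates per 10000 for Fenwick: 2.60, 7.49, 28.49, 55.17.
Standard total = 37500; weights = 0.1707, 0.2587, 0.2427, 0.3280.
Standardized rate: 0.1707×2.60 + 0.2587×7.49 + 0.2427×28.49 + 0.3280×55.17 = 27.3911 per 10000.

27.39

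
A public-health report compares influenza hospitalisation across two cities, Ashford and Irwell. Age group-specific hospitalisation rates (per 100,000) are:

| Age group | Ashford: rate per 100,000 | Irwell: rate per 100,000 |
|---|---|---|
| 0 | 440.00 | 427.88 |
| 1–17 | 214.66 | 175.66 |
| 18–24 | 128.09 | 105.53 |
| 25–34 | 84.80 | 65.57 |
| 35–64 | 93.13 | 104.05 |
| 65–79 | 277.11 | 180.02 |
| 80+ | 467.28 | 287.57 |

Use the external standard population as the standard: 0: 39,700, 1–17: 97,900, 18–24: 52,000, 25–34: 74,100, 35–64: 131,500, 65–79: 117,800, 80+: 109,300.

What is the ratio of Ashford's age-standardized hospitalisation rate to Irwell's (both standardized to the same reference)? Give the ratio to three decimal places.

Standard total = 622,300; weights = 0.0638, 0.1573, 0.0836, 0.1191, 0.2113, 0.1893, 0.1756.
Ashford: 0.0638×440.00 + 0.1573×214.66 + 0.0836×128.09 + 0.1191×84.80 + 0.2113×93.13 + 0.1893×277.11 + 0.1756×467.28 = 236.8495 per 100,000.
Irwell: 0.0638×427.88 + 0.1573×175.66 + 0.0836×105.53 + 0.1191×65.57 + 0.2113×104.05 + 0.1893×180.02 + 0.1756×287.57 = 178.1304 per 100,000.
Ratio = 236.8495 ÷ 178.1304 = 1.32964.

1.330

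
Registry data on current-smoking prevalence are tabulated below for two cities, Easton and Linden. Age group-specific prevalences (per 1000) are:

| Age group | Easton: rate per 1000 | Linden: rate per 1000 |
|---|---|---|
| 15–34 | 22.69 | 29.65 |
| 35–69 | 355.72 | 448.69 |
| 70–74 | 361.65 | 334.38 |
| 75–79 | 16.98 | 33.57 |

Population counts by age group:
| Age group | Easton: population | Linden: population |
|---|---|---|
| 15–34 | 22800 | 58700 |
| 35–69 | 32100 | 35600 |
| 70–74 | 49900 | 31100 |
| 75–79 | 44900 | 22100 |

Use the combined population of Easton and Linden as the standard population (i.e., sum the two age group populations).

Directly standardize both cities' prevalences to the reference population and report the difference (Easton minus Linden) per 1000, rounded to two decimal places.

Combined standard total = 297200; weights = 0.2742, 0.2278, 0.2725, 0.2254.
Easton: 0.2742×22.69 + 0.2278×355.72 + 0.2725×361.65 + 0.2254×16.98 = 189.6460 per 1000.
Linden: 0.2742×29.65 + 0.2278×448.69 + 0.2725×334.38 + 0.2254×33.57 = 209.0402 per 1000.
Difference = 189.6460 − 209.0402 = -19.3942.

-19.39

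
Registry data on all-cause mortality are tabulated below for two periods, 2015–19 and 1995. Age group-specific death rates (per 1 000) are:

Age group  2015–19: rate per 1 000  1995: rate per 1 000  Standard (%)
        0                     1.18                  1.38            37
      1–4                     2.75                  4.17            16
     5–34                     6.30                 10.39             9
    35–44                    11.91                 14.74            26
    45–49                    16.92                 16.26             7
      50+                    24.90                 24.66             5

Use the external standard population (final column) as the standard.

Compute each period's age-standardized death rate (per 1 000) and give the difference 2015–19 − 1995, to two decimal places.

Standard weights: 0.37, 0.16, 0.09, 0.26, 0.07, 0.05.
2015–19: 0.3700×1.18 + 0.1600×2.75 + 0.0900×6.30 + 0.2600×11.91 + 0.0700×16.92 + 0.0500×24.90 = 6.9696 per 1 000.
1995: 0.3700×1.38 + 0.1600×4.17 + 0.0900×10.39 + 0.2600×14.74 + 0.0700×16.26 + 0.0500×24.66 = 8.3165 per 1 000.
Difference = 6.9696 − 8.3165 = -1.3469.

-1.35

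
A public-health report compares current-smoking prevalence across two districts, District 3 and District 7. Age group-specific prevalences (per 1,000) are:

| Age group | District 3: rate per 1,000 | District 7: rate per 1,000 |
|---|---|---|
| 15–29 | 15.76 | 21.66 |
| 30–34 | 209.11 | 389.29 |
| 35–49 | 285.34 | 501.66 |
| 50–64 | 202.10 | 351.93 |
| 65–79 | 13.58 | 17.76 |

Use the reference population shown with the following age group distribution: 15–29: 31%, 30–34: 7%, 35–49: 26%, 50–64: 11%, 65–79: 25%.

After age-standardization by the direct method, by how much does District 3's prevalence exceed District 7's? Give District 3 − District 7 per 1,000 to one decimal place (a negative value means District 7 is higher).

Standard weights: 0.31, 0.07, 0.26, 0.11, 0.25.
District 3: 0.3100×15.76 + 0.0700×209.11 + 0.2600×285.34 + 0.1100×202.10 + 0.2500×13.58 = 119.3377 per 1,000.
District 7: 0.3100×21.66 + 0.0700×389.29 + 0.2600×501.66 + 0.1100×351.93 + 0.2500×17.76 = 207.5488 per 1,000.
Difference = 119.3377 − 207.5488 = -88.2111.

-88.2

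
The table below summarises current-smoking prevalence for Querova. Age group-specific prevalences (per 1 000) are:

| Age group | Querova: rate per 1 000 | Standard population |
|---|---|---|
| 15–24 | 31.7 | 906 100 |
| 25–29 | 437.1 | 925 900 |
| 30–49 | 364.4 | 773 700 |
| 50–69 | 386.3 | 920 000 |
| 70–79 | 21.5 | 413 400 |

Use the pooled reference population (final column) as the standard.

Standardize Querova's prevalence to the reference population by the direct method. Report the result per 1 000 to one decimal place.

Standard total = 3 939 100; weights = 0.2300, 0.2351, 0.1964, 0.2336, 0.1049.
Standardized rate: 0.2300×31.7 + 0.2351×437.1 + 0.1964×364.4 + 0.2336×386.3 + 0.1049×21.5 = 274.0866 per 1 000.

274.1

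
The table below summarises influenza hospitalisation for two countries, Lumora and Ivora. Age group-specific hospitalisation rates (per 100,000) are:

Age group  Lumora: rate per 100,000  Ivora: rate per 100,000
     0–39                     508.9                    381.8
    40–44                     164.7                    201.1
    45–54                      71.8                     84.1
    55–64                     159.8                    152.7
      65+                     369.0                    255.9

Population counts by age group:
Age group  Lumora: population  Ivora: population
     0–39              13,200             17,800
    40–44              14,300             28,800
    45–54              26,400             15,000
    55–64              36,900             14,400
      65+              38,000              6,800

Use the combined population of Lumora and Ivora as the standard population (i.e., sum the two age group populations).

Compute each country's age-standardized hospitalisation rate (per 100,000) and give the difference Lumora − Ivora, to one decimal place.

Combined standard total = 211,600; weights = 0.1465, 0.2037, 0.1957, 0.2424, 0.2117.
Lumora: 0.1465×508.9 + 0.2037×164.7 + 0.1957×71.8 + 0.2424×159.8 + 0.2117×369.0 = 239.0167 per 100,000.
Ivora: 0.1465×381.8 + 0.2037×201.1 + 0.1957×84.1 + 0.2424×152.7 + 0.2117×255.9 = 204.5500 per 100,000.
Difference = 239.0167 − 204.5500 = 34.4667.

34.5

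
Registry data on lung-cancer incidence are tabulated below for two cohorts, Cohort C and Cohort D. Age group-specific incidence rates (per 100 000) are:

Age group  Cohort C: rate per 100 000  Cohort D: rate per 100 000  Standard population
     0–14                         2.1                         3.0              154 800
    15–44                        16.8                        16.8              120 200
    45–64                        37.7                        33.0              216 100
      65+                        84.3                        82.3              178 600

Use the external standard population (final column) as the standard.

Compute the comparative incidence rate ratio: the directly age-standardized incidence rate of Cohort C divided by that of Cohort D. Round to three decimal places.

1.051

Standard total = 669 700; weights = 0.2311, 0.1795, 0.3227, 0.2667.
Cohort C: 0.2311×2.1 + 0.1795×16.8 + 0.3227×37.7 + 0.2667×84.3 = 38.1475 per 100 000.
Cohort D: 0.2311×3.0 + 0.1795×16.8 + 0.3227×33.0 + 0.2667×82.3 = 36.3056 per 100 000.
Ratio = 38.1475 ÷ 36.3056 = 1.05073.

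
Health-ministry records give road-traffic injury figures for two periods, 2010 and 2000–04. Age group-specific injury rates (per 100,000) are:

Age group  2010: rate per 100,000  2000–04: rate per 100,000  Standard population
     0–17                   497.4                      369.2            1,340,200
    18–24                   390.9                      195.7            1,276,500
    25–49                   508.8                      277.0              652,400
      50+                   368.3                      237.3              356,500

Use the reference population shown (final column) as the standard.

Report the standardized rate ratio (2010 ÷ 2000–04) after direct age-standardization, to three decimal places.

1.613

Standard total = 3,625,600; weights = 0.3696, 0.3521, 0.1799, 0.0983.
2010: 0.3696×497.4 + 0.3521×390.9 + 0.1799×508.8 + 0.0983×368.3 = 449.2606 per 100,000.
2000–04: 0.3696×369.2 + 0.3521×195.7 + 0.1799×277.0 + 0.0983×237.3 = 278.5539 per 100,000.
Ratio = 449.2606 ÷ 278.5539 = 1.61283.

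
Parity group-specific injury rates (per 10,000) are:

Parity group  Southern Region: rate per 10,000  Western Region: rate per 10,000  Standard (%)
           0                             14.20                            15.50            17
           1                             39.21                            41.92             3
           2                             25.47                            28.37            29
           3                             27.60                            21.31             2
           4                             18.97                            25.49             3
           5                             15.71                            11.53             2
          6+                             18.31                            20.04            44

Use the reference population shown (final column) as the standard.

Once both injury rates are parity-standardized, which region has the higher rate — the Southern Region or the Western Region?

Western Region

Standard weights: 0.17, 0.03, 0.29, 0.02, 0.03, 0.02, 0.44.
The Southern Region: 0.1700×14.20 + 0.0300×39.21 + 0.2900×25.47 + 0.0200×27.60 + 0.0300×18.97 + 0.0200×15.71 + 0.4400×18.31 = 20.4683 per 10,000.
The Western Region: 0.1700×15.50 + 0.0300×41.92 + 0.2900×28.37 + 0.0200×21.31 + 0.0300×25.49 + 0.0200×11.53 + 0.4400×20.04 = 22.3590 per 10,000.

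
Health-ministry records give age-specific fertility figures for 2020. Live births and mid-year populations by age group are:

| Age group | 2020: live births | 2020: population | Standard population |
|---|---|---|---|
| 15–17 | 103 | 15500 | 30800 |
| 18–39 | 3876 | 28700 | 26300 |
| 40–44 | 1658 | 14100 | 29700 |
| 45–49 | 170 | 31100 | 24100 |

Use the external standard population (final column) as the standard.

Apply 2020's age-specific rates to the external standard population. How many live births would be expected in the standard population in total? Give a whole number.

Age-specific rates per 1000 for 2020: 6.645, 135.052, 117.589, 5.466.
Expected live births = Σ (standard pop × age-specific rate ÷ 1000)
= 30800×6.645/1000 + 26300×135.052/1000 + 29700×117.589/1000 + 24100×5.466/1000
= 204.67 + 3551.87 + 3492.38 + 131.74 = 7380.66.

7381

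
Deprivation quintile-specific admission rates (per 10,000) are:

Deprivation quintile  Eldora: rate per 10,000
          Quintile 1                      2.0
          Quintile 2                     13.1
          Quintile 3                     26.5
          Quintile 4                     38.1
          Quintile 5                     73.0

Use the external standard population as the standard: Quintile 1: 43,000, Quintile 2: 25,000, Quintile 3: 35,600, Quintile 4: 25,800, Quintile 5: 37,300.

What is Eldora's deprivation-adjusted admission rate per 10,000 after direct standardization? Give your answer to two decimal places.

Standard total = 166,700; weights = 0.2579, 0.1500, 0.2136, 0.1548, 0.2238.
Standardized rate: 0.2579×2.0 + 0.1500×13.1 + 0.2136×26.5 + 0.1548×38.1 + 0.2238×73.0 = 30.3706 per 10,000.

30.37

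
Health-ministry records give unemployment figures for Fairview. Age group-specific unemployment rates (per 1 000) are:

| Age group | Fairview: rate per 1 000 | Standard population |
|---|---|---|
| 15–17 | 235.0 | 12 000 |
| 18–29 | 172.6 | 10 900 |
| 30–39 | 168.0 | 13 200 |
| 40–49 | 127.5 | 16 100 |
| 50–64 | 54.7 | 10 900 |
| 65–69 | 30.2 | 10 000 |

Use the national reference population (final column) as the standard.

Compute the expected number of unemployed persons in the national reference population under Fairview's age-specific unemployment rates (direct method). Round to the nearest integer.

Expected unemployed persons = Σ (standard pop × age-specific rate ÷ 1 000)
= 12 000×235.0/1 000 + 10 900×172.6/1 000 + 13 200×168.0/1 000 + 16 100×127.5/1 000 + 10 900×54.7/1 000 + 10 000×30.2/1 000
= 2820.00 + 1881.34 + 2217.60 + 2052.75 + 596.23 + 302.00 = 9869.92.

9870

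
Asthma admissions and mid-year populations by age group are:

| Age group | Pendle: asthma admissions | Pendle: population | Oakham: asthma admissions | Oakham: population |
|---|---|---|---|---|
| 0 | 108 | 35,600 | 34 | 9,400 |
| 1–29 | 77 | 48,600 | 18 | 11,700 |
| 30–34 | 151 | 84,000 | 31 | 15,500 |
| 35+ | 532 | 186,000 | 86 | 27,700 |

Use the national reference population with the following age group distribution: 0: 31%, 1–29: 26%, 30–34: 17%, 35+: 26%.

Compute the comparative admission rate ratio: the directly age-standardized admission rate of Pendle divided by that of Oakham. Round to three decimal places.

0.900

Age-specific rates per 10,000 for Pendle: 30.34, 15.84, 17.98, 28.60.
For Oakham: 36.17, 15.38, 20.00, 31.05.
Standard weights: 0.31, 0.26, 0.17, 0.26.
Pendle: 0.3100×30.34 + 0.2600×15.84 + 0.1700×17.98 + 0.2600×28.60 = 24.0163 per 10,000.
Oakham: 0.3100×36.17 + 0.2600×15.38 + 0.1700×20.00 + 0.2600×31.05 = 26.6850 per 10,000.
Ratio = 24.0163 ÷ 26.6850 = 0.90000.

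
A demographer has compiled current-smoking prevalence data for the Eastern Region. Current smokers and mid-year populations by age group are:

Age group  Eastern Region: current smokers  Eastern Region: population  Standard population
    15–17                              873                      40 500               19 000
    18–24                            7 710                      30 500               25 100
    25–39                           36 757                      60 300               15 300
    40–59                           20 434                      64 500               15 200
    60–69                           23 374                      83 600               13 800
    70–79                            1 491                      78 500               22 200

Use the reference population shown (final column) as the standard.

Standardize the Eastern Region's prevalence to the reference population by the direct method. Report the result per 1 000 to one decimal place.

227.6

Age-specific rates per 1 000 for the Eastern Region: 21.556, 252.787, 609.569, 316.806, 279.593, 18.994.
Standard total = 110 600; weights = 0.1718, 0.2269, 0.1383, 0.1374, 0.1248, 0.2007.
Standardized rate: 0.1718×21.556 + 0.2269×252.787 + 0.1383×609.569 + 0.1374×316.806 + 0.1248×279.593 + 0.2007×18.994 = 227.6348 per 1 000.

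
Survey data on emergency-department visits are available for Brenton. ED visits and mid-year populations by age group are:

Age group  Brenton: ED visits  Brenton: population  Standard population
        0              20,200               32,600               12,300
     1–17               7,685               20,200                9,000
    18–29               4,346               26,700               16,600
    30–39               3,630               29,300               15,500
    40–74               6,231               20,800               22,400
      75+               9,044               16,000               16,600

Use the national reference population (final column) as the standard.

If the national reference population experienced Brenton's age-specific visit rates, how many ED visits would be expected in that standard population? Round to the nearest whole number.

Age-specific rates per 1,000 for Brenton: 619.632, 380.446, 162.772, 123.891, 299.567, 565.250.
Expected ED visits = Σ (standard pop × age-specific rate ÷ 1,000)
= 12,300×619.632/1,000 + 9,000×380.446/1,000 + 16,600×162.772/1,000 + 15,500×123.891/1,000 + 22,400×299.567/1,000 + 16,600×565.250/1,000
= 7621.47 + 3424.01 + 2702.01 + 1920.31 + 6710.31 + 9383.15 = 31761.25.

31761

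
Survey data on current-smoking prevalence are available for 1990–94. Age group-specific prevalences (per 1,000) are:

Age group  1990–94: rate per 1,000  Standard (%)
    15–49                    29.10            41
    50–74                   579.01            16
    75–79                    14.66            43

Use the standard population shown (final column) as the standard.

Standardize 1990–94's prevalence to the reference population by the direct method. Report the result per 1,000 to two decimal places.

Standard weights: 0.41, 0.16, 0.43.
Standardized rate: 0.4100×29.10 + 0.1600×579.01 + 0.4300×14.66 = 110.8764 per 1,000.

110.88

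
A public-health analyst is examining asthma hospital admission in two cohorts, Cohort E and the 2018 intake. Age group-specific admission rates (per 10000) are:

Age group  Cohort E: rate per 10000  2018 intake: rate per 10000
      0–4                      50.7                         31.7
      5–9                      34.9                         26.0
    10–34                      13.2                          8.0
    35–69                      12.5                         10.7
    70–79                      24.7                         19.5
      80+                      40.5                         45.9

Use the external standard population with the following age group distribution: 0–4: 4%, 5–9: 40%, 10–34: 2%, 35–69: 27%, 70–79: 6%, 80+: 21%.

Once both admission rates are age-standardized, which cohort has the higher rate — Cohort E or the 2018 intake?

Cohort E

Standard weights: 0.04, 0.40, 0.02, 0.27, 0.06, 0.21.
Cohort E: 0.0400×50.7 + 0.4000×34.9 + 0.0200×13.2 + 0.2700×12.5 + 0.0600×24.7 + 0.2100×40.5 = 29.6140 per 10000.
The 2018 intake: 0.0400×31.7 + 0.4000×26.0 + 0.0200×8.0 + 0.2700×10.7 + 0.0600×19.5 + 0.2100×45.9 = 25.5260 per 10000.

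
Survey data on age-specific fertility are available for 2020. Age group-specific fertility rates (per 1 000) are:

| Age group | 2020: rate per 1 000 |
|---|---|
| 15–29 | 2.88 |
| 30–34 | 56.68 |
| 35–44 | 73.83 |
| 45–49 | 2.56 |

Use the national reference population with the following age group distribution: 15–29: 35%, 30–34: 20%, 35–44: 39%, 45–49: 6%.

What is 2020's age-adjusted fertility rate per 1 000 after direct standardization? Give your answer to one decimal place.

41.3

Standard weights: 0.35, 0.20, 0.39, 0.06.
Standardized rate: 0.3500×2.88 + 0.2000×56.68 + 0.3900×73.83 + 0.0600×2.56 = 41.2913 per 1 000.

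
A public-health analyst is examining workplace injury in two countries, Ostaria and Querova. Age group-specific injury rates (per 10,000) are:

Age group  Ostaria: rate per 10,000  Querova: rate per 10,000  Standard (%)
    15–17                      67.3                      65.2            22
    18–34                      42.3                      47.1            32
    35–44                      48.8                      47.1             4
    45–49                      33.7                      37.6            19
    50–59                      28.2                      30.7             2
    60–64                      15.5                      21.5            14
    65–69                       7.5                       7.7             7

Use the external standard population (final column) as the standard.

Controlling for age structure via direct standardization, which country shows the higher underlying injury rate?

Querova

Standard weights: 0.22, 0.32, 0.04, 0.19, 0.02, 0.14, 0.07.
Ostaria: 0.2200×67.3 + 0.3200×42.3 + 0.0400×48.8 + 0.1900×33.7 + 0.0200×28.2 + 0.1400×15.5 + 0.0700×7.5 = 39.9560 per 10,000.
Querova: 0.2200×65.2 + 0.3200×47.1 + 0.0400×47.1 + 0.1900×37.6 + 0.0200×30.7 + 0.1400×21.5 + 0.0700×7.7 = 42.6070 per 10,000.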